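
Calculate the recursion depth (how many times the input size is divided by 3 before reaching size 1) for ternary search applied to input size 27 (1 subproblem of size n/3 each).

For divide and conquer with division factor 3:

Problem sizes at each level:
Level 0: 27
Level 1: 9
Level 2: 3
Level 3: 1

The root is level 0 and the size-1 base case is level 3 (the tree spans levels 0 through 3, i.e. 4 levels counting the root), so the depth is the number of divisions: log_3(27) = 3

The recursion tree depth is log_3(27) = 3. At each level, the problem size is divided by 3, so it takes 3 divisions to reduce to a base case of size 1. The algorithm makes 1 recursive call at each level.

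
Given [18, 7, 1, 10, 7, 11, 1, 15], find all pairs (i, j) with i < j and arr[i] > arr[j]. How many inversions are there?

Finding inversions in [18, 7, 1, 10, 7, 11, 1, 15]:

(0, 1): arr[0]=18 > arr[1]=7
(0, 2): arr[0]=18 > arr[2]=1
(0, 3): arr[0]=18 > arr[3]=10
(0, 4): arr[0]=18 > arr[4]=7
(0, 5): arr[0]=18 > arr[5]=11
(0, 6): arr[0]=18 > arr[6]=1
(0, 7): arr[0]=18 > arr[7]=15
(1, 2): arr[1]=7 > arr[2]=1
(1, 6): arr[1]=7 > arr[6]=1
(3, 4): arr[3]=10 > arr[4]=7
(3, 6): arr[3]=10 > arr[6]=1
(4, 6): arr[4]=7 > arr[6]=1
(5, 6): arr[5]=11 > arr[6]=1

Total inversions: 13

The array has 13 inversion(s): (0,1), (0,2), (0,3), (0,4), (0,5), (0,6), (0,7), (1,2), (1,6), (3,4), (3,6), (4,6), (5,6). Each pair (i,j) satisfies i < j and arr[i] > arr[j].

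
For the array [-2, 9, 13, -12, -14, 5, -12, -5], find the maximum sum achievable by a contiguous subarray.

Using Kadane's algorithm on [-2, 9, 13, -12, -14, 5, -12, -5]:

Scanning through the array:
Position 1 (value 9): max_ending_here = 9, max_so_far = 9
Position 2 (value 13): max_ending_here = 22, max_so_far = 22
Position 3 (value -12): max_ending_here = 10, max_so_far = 22
Position 4 (value -14): max_ending_here = -4, max_so_far = 22
Position 5 (value 5): max_ending_here = 5, max_so_far = 22
Position 6 (value -12): max_ending_here = -7, max_so_far = 22
Position 7 (value -5): max_ending_here = -5, max_so_far = 22

Maximum subarray: [9, 13]
Maximum sum: 22

The maximum subarray is [9, 13] with sum 22. This subarray runs from index 1 to index 2.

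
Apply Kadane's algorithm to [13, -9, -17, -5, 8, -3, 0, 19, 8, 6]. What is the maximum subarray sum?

Using Kadane's algorithm on [13, -9, -17, -5, 8, -3, 0, 19, 8, 6]:

Scanning through the array:
Position 1 (value -9): max_ending_here = 4, max_so_far = 13
Position 2 (value -17): max_ending_here = -13, max_so_far = 13
Position 3 (value -5): max_ending_here = -5, max_so_far = 13
Position 4 (value 8): max_ending_here = 8, max_so_far = 13
Position 5 (value -3): max_ending_here = 5, max_so_far = 13
Position 6 (value 0): max_ending_here = 5, max_so_far = 13
Position 7 (value 19): max_ending_here = 24, max_so_far = 24
Position 8 (value 8): max_ending_here = 32, max_so_far = 32
Position 9 (value 6): max_ending_here = 38, max_so_far = 38

Maximum subarray: [8, -3, 0, 19, 8, 6]
Maximum sum: 38

The maximum subarray is [8, -3, 0, 19, 8, 6] with sum 38. This subarray runs from index 4 to index 9.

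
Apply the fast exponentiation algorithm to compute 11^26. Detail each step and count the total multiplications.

Computing 11^26 by squaring (build up from 11^1; each line after the first costs one multiplication):

11^1 = 11
11^2 = (11^1)^2 = 11^2 = 121
11^3 = 11 * 11^2 = 11 * 121 = 1331
11^6 = (11^3)^2 = 1331^2 = 1771561
11^12 = (11^6)^2 = 1771561^2 = 3138428376721
11^13 = 11 * 11^12 = 11 * 3138428376721 = 34522712143931
11^26 = (11^13)^2 = 34522712143931^2 = 1191817653772720942460132761

Result: 1191817653772720942460132761
Multiplications needed: 6 (6 lines after 11^1)

11^26 = 1191817653772720942460132761. Using exponentiation by squaring, this requires 6 multiplications. The key idea: if the exponent is even, square the half-power; if odd, multiply by the base once.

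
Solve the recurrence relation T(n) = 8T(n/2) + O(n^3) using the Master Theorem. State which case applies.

Master Theorem for T(n) = 8T(n/2) + O(n^3):

a = 8, b = 2, c = 3
log_b(a) = log_2(8) = 3.0000

Case 2: c = 3 = log_2(8) = 3.0000
T(n) = O(n^3 log n) = O(n^3 log n)

For T(n) = 8T(n/2) + O(n^3): log_2(8) = 3.0000. This is Case 2 of the Master Theorem (c = log_b(a), equal work at all levels), giving O(n^3 log n).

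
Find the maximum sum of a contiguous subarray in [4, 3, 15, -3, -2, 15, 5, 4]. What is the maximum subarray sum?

Using Kadane's algorithm on [4, 3, 15, -3, -2, 15, 5, 4]:

Scanning through the array:
Position 1 (value 3): max_ending_here = 7, max_so_far = 7
Position 2 (value 15): max_ending_here = 22, max_so_far = 22
Position 3 (value -3): max_ending_here = 19, max_so_far = 22
Position 4 (value -2): max_ending_here = 17, max_so_far = 22
Position 5 (value 15): max_ending_here = 32, max_so_far = 32
Position 6 (value 5): max_ending_here = 37, max_so_far = 37
Position 7 (value 4): max_ending_here = 41, max_so_far = 41

Maximum subarray: [4, 3, 15, -3, -2, 15, 5, 4]
Maximum sum: 41

The maximum subarray is [4, 3, 15, -3, -2, 15, 5, 4] with sum 41. This subarray runs from index 0 to index 7.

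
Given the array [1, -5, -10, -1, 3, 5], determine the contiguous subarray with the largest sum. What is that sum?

Using Kadane's algorithm on [1, -5, -10, -1, 3, 5]:

Scanning through the array:
Position 1 (value -5): max_ending_here = -4, max_so_far = 1
Position 2 (value -10): max_ending_here = -10, max_so_far = 1
Position 3 (value -1): max_ending_here = -1, max_so_far = 1
Position 4 (value 3): max_ending_here = 3, max_so_far = 3
Position 5 (value 5): max_ending_here = 8, max_so_far = 8

Maximum subarray: [3, 5]
Maximum sum: 8

The maximum subarray is [3, 5] with sum 8. This subarray runs from index 4 to index 5.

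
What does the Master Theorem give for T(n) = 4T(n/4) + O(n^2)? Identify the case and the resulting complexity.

Master Theorem for T(n) = 4T(n/4) + O(n^2):

a = 4, b = 4, c = 2
log_b(a) = log_4(4) = 1.0000

Case 3: c = 2 > log_4(4) = 1.0000
T(n) = O(n^2) = O(n^2)

For T(n) = 4T(n/4) + O(n^2): log_4(4) = 1.0000. This is Case 3 of the Master Theorem (c > log_b(a), work dominated by root), giving O(n^2).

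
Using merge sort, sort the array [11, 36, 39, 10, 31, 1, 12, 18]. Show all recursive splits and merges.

Merge sort trace:

Split: [11, 36, 39, 10, 31, 1, 12, 18] -> [11, 36, 39, 10] and [31, 1, 12, 18]
  Split: [11, 36, 39, 10] -> [11, 36] and [39, 10]
    Split: [11, 36] -> [11] and [36]
    Merge: [11] + [36] -> [11, 36]
    Split: [39, 10] -> [39] and [10]
    Merge: [39] + [10] -> [10, 39]
  Merge: [11, 36] + [10, 39] -> [10, 11, 36, 39]
  Split: [31, 1, 12, 18] -> [31, 1] and [12, 18]
    Split: [31, 1] -> [31] and [1]
    Merge: [31] + [1] -> [1, 31]
    Split: [12, 18] -> [12] and [18]
    Merge: [12] + [18] -> [12, 18]
  Merge: [1, 31] + [12, 18] -> [1, 12, 18, 31]
Merge: [10, 11, 36, 39] + [1, 12, 18, 31] -> [1, 10, 11, 12, 18, 31, 36, 39]

Final sorted array: [1, 10, 11, 12, 18, 31, 36, 39]

The merge sort proceeds by recursively splitting the array and merging sorted halves.
After all merges, the sorted array is [1, 10, 11, 12, 18, 31, 36, 39].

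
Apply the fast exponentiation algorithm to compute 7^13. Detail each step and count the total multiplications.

Computing 7^13 by squaring (build up from 7^1; each line after the first costs one multiplication):

7^1 = 7
7^2 = (7^1)^2 = 7^2 = 49
7^3 = 7 * 7^2 = 7 * 49 = 343
7^6 = (7^3)^2 = 343^2 = 117649
7^12 = (7^6)^2 = 117649^2 = 13841287201
7^13 = 7 * 7^12 = 7 * 13841287201 = 96889010407

Result: 96889010407
Multiplications needed: 5 (5 lines after 7^1)

7^13 = 96889010407. Using exponentiation by squaring, this requires 5 multiplications. The key idea: if the exponent is even, square the half-power; if odd, multiply by the base once.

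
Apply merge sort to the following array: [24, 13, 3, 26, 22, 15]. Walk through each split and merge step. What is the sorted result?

Merge sort trace:

Split: [24, 13, 3, 26, 22, 15] -> [24, 13, 3] and [26, 22, 15]
  Split: [24, 13, 3] -> [24] and [13, 3]
    Split: [13, 3] -> [13] and [3]
    Merge: [13] + [3] -> [3, 13]
  Merge: [24] + [3, 13] -> [3, 13, 24]
  Split: [26, 22, 15] -> [26] and [22, 15]
    Split: [22, 15] -> [22] and [15]
    Merge: [22] + [15] -> [15, 22]
  Merge: [26] + [15, 22] -> [15, 22, 26]
Merge: [3, 13, 24] + [15, 22, 26] -> [3, 13, 15, 22, 24, 26]

Final sorted array: [3, 13, 15, 22, 24, 26]

The merge sort proceeds by recursively splitting the array and merging sorted halves.
After all merges, the sorted array is [3, 13, 15, 22, 24, 26].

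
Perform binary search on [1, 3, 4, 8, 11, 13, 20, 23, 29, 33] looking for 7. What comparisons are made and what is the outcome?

Binary search for 7 in [1, 3, 4, 8, 11, 13, 20, 23, 29, 33]:

lo=0, hi=9, mid=4, arr[mid]=11 -> 11 > 7, search left half
lo=0, hi=3, mid=1, arr[mid]=3 -> 3 < 7, search right half
lo=2, hi=3, mid=2, arr[mid]=4 -> 4 < 7, search right half
lo=3, hi=3, mid=3, arr[mid]=8 -> 8 > 7, search left half
lo=3 > hi=2, target 7 not found

Binary search determines that 7 is not in the array after 4 comparisons. The search space was exhausted without finding the target.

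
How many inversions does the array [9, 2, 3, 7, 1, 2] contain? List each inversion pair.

Finding inversions in [9, 2, 3, 7, 1, 2]:

(0, 1): arr[0]=9 > arr[1]=2
(0, 2): arr[0]=9 > arr[2]=3
(0, 3): arr[0]=9 > arr[3]=7
(0, 4): arr[0]=9 > arr[4]=1
(0, 5): arr[0]=9 > arr[5]=2
(1, 4): arr[1]=2 > arr[4]=1
(2, 4): arr[2]=3 > arr[4]=1
(2, 5): arr[2]=3 > arr[5]=2
(3, 4): arr[3]=7 > arr[4]=1
(3, 5): arr[3]=7 > arr[5]=2

Total inversions: 10

The array has 10 inversion(s): (0,1), (0,2), (0,3), (0,4), (0,5), (1,4), (2,4), (2,5), (3,4), (3,5). Each pair (i,j) satisfies i < j and arr[i] > arr[j].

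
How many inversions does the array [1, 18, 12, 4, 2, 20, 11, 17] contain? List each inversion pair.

Finding inversions in [1, 18, 12, 4, 2, 20, 11, 17]:

(1, 2): arr[1]=18 > arr[2]=12
(1, 3): arr[1]=18 > arr[3]=4
(1, 4): arr[1]=18 > arr[4]=2
(1, 6): arr[1]=18 > arr[6]=11
(1, 7): arr[1]=18 > arr[7]=17
(2, 3): arr[2]=12 > arr[3]=4
(2, 4): arr[2]=12 > arr[4]=2
(2, 6): arr[2]=12 > arr[6]=11
(3, 4): arr[3]=4 > arr[4]=2
(5, 6): arr[5]=20 > arr[6]=11
(5, 7): arr[5]=20 > arr[7]=17

Total inversions: 11

The array has 11 inversion(s): (1,2), (1,3), (1,4), (1,6), (1,7), (2,3), (2,4), (2,6), (3,4), (5,6), (5,7). Each pair (i,j) satisfies i < j and arr[i] > arr[j].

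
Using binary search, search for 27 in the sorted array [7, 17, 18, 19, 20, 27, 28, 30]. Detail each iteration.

Binary search for 27 in [7, 17, 18, 19, 20, 27, 28, 30]:

lo=0, hi=7, mid=3, arr[mid]=19 -> 19 < 27, search right half
lo=4, hi=7, mid=5, arr[mid]=27 -> Found target at index 5!

Binary search finds 27 at index 5 after 2 comparisons. The search repeatedly halves the search space by comparing with the middle element.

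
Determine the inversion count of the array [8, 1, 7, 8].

Finding inversions in [8, 1, 7, 8]:

(0, 1): arr[0]=8 > arr[1]=1
(0, 2): arr[0]=8 > arr[2]=7

Total inversions: 2

The array has 2 inversion(s): (0,1), (0,2). Each pair (i,j) satisfies i < j and arr[i] > arr[j].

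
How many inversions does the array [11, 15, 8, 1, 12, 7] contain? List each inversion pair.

Finding inversions in [11, 15, 8, 1, 12, 7]:

(0, 2): arr[0]=11 > arr[2]=8
(0, 3): arr[0]=11 > arr[3]=1
(0, 5): arr[0]=11 > arr[5]=7
(1, 2): arr[1]=15 > arr[2]=8
(1, 3): arr[1]=15 > arr[3]=1
(1, 4): arr[1]=15 > arr[4]=12
(1, 5): arr[1]=15 > arr[5]=7
(2, 3): arr[2]=8 > arr[3]=1
(2, 5): arr[2]=8 > arr[5]=7
(4, 5): arr[4]=12 > arr[5]=7

Total inversions: 10

The array has 10 inversion(s): (0,2), (0,3), (0,5), (1,2), (1,3), (1,4), (1,5), (2,3), (2,5), (4,5). Each pair (i,j) satisfies i < j and arr[i] > arr[j].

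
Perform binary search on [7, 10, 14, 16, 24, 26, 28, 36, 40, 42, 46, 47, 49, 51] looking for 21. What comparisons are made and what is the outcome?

Binary search for 21 in [7, 10, 14, 16, 24, 26, 28, 36, 40, 42, 46, 47, 49, 51]:

lo=0, hi=13, mid=6, arr[mid]=28 -> 28 > 21, search left half
lo=0, hi=5, mid=2, arr[mid]=14 -> 14 < 21, search right half
lo=3, hi=5, mid=4, arr[mid]=24 -> 24 > 21, search left half
lo=3, hi=3, mid=3, arr[mid]=16 -> 16 < 21, search right half
lo=4 > hi=3, target 21 not found

Binary search determines that 21 is not in the array after 4 comparisons. The search space was exhausted without finding the target.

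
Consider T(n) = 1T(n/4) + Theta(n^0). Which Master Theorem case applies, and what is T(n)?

Master Theorem for T(n) = 1T(n/4) + O(n^0):

a = 1, b = 4, c = 0
log_b(a) = log_4(1) = 0.0000

Case 2: c = 0 = log_4(1) = 0.0000
T(n) = O(n^0 log n) = O(log n)

For T(n) = 1T(n/4) + O(n^0): log_4(1) = 0.0000. This is Case 2 of the Master Theorem (c = log_b(a), equal work at all levels), giving O(log n).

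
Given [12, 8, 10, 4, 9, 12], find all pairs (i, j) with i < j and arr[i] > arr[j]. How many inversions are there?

Finding inversions in [12, 8, 10, 4, 9, 12]:

(0, 1): arr[0]=12 > arr[1]=8
(0, 2): arr[0]=12 > arr[2]=10
(0, 3): arr[0]=12 > arr[3]=4
(0, 4): arr[0]=12 > arr[4]=9
(1, 3): arr[1]=8 > arr[3]=4
(2, 3): arr[2]=10 > arr[3]=4
(2, 4): arr[2]=10 > arr[4]=9

Total inversions: 7

The array has 7 inversion(s): (0,1), (0,2), (0,3), (0,4), (1,3), (2,3), (2,4). Each pair (i,j) satisfies i < j and arr[i] > arr[j].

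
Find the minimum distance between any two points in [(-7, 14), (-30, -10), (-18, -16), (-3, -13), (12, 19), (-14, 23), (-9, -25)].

Computing all pairwise distances among 7 points:

d((-7, 14), (-30, -10)) = 33.2415
d((-7, 14), (-18, -16)) = 31.9531
d((-7, 14), (-3, -13)) = 27.2947
d((-7, 14), (12, 19)) = 19.6469
d((-7, 14), (-14, 23)) = 11.4018 <-- minimum
d((-7, 14), (-9, -25)) = 39.0512
d((-30, -10), (-18, -16)) = 13.4164
d((-30, -10), (-3, -13)) = 27.1662
d((-30, -10), (12, 19)) = 51.0392
d((-30, -10), (-14, 23)) = 36.6742
d((-30, -10), (-9, -25)) = 25.807
d((-18, -16), (-3, -13)) = 15.2971
d((-18, -16), (12, 19)) = 46.0977
d((-18, -16), (-14, 23)) = 39.2046
d((-18, -16), (-9, -25)) = 12.7279
d((-3, -13), (12, 19)) = 35.3412
d((-3, -13), (-14, 23)) = 37.6431
d((-3, -13), (-9, -25)) = 13.4164
d((12, 19), (-14, 23)) = 26.3059
d((12, 19), (-9, -25)) = 48.7545
d((-14, 23), (-9, -25)) = 48.2597

Closest pair: (-7, 14) and (-14, 23) with distance 11.4018

The closest pair is (-7, 14) and (-14, 23) with Euclidean distance 11.4018. For 7 points, brute-force pairwise comparison is shown above. For large n, the divide-and-conquer algorithm (sort by x, recurse on halves, check the dividing strip) achieves O(n log n).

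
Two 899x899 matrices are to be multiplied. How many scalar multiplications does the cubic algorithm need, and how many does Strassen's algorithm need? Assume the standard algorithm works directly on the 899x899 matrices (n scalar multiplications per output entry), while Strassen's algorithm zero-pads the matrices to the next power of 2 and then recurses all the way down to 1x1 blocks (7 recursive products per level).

Matrix multiplication for 899x899 matrices:

Strassen's algorithm requires power-of-2 dimensions. Pad 899x899 to 1024x1024 (next power of 2).

Standard algorithm: 899^3 = 726572699 multiplications
Strassen's algorithm: 7^(log2(1024)) = 7^10 = 282475249 multiplications
Savings: 726572699 - 282475249 = 444097450 multiplications

Standard: 726572699 multiplications (899^3). Strassen: 282475249 multiplications (7^10, after padding to 1024x1024). Strassen reduces 8 recursive multiplications to 7 at each level.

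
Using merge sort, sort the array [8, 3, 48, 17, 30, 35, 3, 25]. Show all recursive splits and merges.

Merge sort trace:

Split: [8, 3, 48, 17, 30, 35, 3, 25] -> [8, 3, 48, 17] and [30, 35, 3, 25]
  Split: [8, 3, 48, 17] -> [8, 3] and [48, 17]
    Split: [8, 3] -> [8] and [3]
    Merge: [8] + [3] -> [3, 8]
    Split: [48, 17] -> [48] and [17]
    Merge: [48] + [17] -> [17, 48]
  Merge: [3, 8] + [17, 48] -> [3, 8, 17, 48]
  Split: [30, 35, 3, 25] -> [30, 35] and [3, 25]
    Split: [30, 35] -> [30] and [35]
    Merge: [30] + [35] -> [30, 35]
    Split: [3, 25] -> [3] and [25]
    Merge: [3] + [25] -> [3, 25]
  Merge: [30, 35] + [3, 25] -> [3, 25, 30, 35]
Merge: [3, 8, 17, 48] + [3, 25, 30, 35] -> [3, 3, 8, 17, 25, 30, 35, 48]

Final sorted array: [3, 3, 8, 17, 25, 30, 35, 48]

The merge sort proceeds by recursively splitting the array and merging sorted halves.
After all merges, the sorted array is [3, 3, 8, 17, 25, 30, 35, 48].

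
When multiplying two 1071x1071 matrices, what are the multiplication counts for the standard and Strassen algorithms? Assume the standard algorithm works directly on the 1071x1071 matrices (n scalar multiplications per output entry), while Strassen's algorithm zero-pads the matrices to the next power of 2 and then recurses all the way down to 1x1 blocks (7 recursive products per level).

Matrix multiplication for 1071x1071 matrices:

Strassen's algorithm requires power-of-2 dimensions. Pad 1071x1071 to 2048x2048 (next power of 2).

Standard algorithm: 1071^3 = 1228480911 multiplications
Strassen's algorithm: 7^(log2(2048)) = 7^11 = 1977326743 multiplications
Difference: 1228480911 - 1977326743 = -748845832 (Strassen uses MORE here due to padding overhead — for small or just-over-power-of-2 n, padding can outweigh the per-level savings)

Standard: 1228480911 multiplications (1071^3). Strassen: 1977326743 multiplications (7^11, after padding to 2048x2048). Strassen reduces 8 recursive multiplications to 7 at each level.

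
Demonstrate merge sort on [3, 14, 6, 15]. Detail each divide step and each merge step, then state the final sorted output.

Merge sort trace:

Split: [3, 14, 6, 15] -> [3, 14] and [6, 15]
  Split: [3, 14] -> [3] and [14]
  Merge: [3] + [14] -> [3, 14]
  Split: [6, 15] -> [6] and [15]
  Merge: [6] + [15] -> [6, 15]
Merge: [3, 14] + [6, 15] -> [3, 6, 14, 15]

Final sorted array: [3, 6, 14, 15]

The merge sort proceeds by recursively splitting the array and merging sorted halves.
After all merges, the sorted array is [3, 6, 14, 15].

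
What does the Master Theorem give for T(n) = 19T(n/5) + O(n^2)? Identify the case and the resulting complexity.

Master Theorem for T(n) = 19T(n/5) + O(n^2):

a = 19, b = 5, c = 2
log_b(a) = log_5(19) = 1.8295

Case 3: c = 2 > log_5(19) = 1.8295
T(n) = O(n^2) = O(n^2)

For T(n) = 19T(n/5) + O(n^2): log_5(19) = 1.8295. This is Case 3 of the Master Theorem (c > log_b(a), work dominated by root), giving O(n^2).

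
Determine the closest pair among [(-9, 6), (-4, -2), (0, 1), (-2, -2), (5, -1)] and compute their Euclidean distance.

Computing all pairwise distances among 5 points:

d((-9, 6), (-4, -2)) = 9.434
d((-9, 6), (0, 1)) = 10.2956
d((-9, 6), (-2, -2)) = 10.6301
d((-9, 6), (5, -1)) = 15.6525
d((-4, -2), (0, 1)) = 5.0
d((-4, -2), (-2, -2)) = 2.0 <-- minimum
d((-4, -2), (5, -1)) = 9.0554
d((0, 1), (-2, -2)) = 3.6056
d((0, 1), (5, -1)) = 5.3852
d((-2, -2), (5, -1)) = 7.0711

Closest pair: (-4, -2) and (-2, -2) with distance 2.0

The closest pair is (-4, -2) and (-2, -2) with Euclidean distance 2.0. For 5 points, brute-force pairwise comparison is shown above. For large n, the divide-and-conquer algorithm (sort by x, recurse on halves, check the dividing strip) achieves O(n log n).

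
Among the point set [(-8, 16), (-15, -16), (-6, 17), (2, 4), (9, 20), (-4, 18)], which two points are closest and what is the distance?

Computing all pairwise distances among 6 points:

d((-8, 16), (-15, -16)) = 32.7567
d((-8, 16), (-6, 17)) = 2.2361 <-- minimum
d((-8, 16), (2, 4)) = 15.6205
d((-8, 16), (9, 20)) = 17.4642
d((-8, 16), (-4, 18)) = 4.4721
d((-15, -16), (-6, 17)) = 34.2053
d((-15, -16), (2, 4)) = 26.2488
d((-15, -16), (9, 20)) = 43.2666
d((-15, -16), (-4, 18)) = 35.7351
d((-6, 17), (2, 4)) = 15.2643
d((-6, 17), (9, 20)) = 15.2971
d((-6, 17), (-4, 18)) = 2.2361 <-- minimum
d((2, 4), (9, 20)) = 17.4642
d((2, 4), (-4, 18)) = 15.2315
d((9, 20), (-4, 18)) = 13.1529

Minimum distance: 2.2361 (tie among 2 pairs: (-8, 16) and (-6, 17); (-6, 17) and (-4, 18))

The minimum Euclidean distance is 2.2361. There is a tie: 2 pairs achieve this minimum — (-8, 16) and (-6, 17); (-6, 17) and (-4, 18). Any of these is a valid closest pair. For 6 points, brute-force pairwise comparison is shown above. For large n, the divide-and-conquer algorithm (sort by x, recurse on halves, check the dividing strip) achieves O(n log n).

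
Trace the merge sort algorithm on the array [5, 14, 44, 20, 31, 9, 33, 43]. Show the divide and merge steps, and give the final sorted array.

Merge sort trace:

Split: [5, 14, 44, 20, 31, 9, 33, 43] -> [5, 14, 44, 20] and [31, 9, 33, 43]
  Split: [5, 14, 44, 20] -> [5, 14] and [44, 20]
    Split: [5, 14] -> [5] and [14]
    Merge: [5] + [14] -> [5, 14]
    Split: [44, 20] -> [44] and [20]
    Merge: [44] + [20] -> [20, 44]
  Merge: [5, 14] + [20, 44] -> [5, 14, 20, 44]
  Split: [31, 9, 33, 43] -> [31, 9] and [33, 43]
    Split: [31, 9] -> [31] and [9]
    Merge: [31] + [9] -> [9, 31]
    Split: [33, 43] -> [33] and [43]
    Merge: [33] + [43] -> [33, 43]
  Merge: [9, 31] + [33, 43] -> [9, 31, 33, 43]
Merge: [5, 14, 20, 44] + [9, 31, 33, 43] -> [5, 9, 14, 20, 31, 33, 43, 44]

Final sorted array: [5, 9, 14, 20, 31, 33, 43, 44]

The merge sort proceeds by recursively splitting the array and merging sorted halves.
After all merges, the sorted array is [5, 9, 14, 20, 31, 33, 43, 44].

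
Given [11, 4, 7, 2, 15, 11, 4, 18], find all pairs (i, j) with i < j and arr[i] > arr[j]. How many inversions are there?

Finding inversions in [11, 4, 7, 2, 15, 11, 4, 18]:

(0, 1): arr[0]=11 > arr[1]=4
(0, 2): arr[0]=11 > arr[2]=7
(0, 3): arr[0]=11 > arr[3]=2
(0, 6): arr[0]=11 > arr[6]=4
(1, 3): arr[1]=4 > arr[3]=2
(2, 3): arr[2]=7 > arr[3]=2
(2, 6): arr[2]=7 > arr[6]=4
(4, 5): arr[4]=15 > arr[5]=11
(4, 6): arr[4]=15 > arr[6]=4
(5, 6): arr[5]=11 > arr[6]=4

Total inversions: 10

The array has 10 inversion(s): (0,1), (0,2), (0,3), (0,6), (1,3), (2,3), (2,6), (4,5), (4,6), (5,6). Each pair (i,j) satisfies i < j and arr[i] > arr[j].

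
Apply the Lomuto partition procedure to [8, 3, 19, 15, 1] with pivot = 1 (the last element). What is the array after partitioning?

Lomuto partition with pivot = 1:

Initial array: [8, 3, 19, 15, 1]

arr[0]=8 > 1: no swap
arr[1]=3 > 1: no swap
arr[2]=19 > 1: no swap
arr[3]=15 > 1: no swap

Place pivot at position 0: [1, 3, 19, 15, 8]
Pivot position: 0

After partitioning with pivot 1, the array becomes [1, 3, 19, 15, 8]. The pivot is placed at index 0. All elements to the left of the pivot are <= 1, and all elements to the right are > 1.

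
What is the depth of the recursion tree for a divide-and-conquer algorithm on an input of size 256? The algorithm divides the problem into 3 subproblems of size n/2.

For divide and conquer with division factor 2:

Problem sizes at each level:
Level 0: 256
Level 1: 128
Level 2: 64
Level 3: 32
Level 4: 16
Level 5: 8
Level 6: 4
Level 7: 2
Level 8: 1

The root is level 0 and the size-1 base case is level 8 (the tree spans levels 0 through 8, i.e. 9 levels counting the root), so the depth is the number of divisions: log_2(256) = 8

The recursion tree depth is log_2(256) = 8. At each level, the problem size is divided by 2, so it takes 8 divisions to reduce to a base case of size 1. The algorithm makes 3 recursive calls at each level.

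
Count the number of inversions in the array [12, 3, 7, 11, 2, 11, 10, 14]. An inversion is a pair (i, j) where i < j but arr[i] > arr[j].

Finding inversions in [12, 3, 7, 11, 2, 11, 10, 14]:

(0, 1): arr[0]=12 > arr[1]=3
(0, 2): arr[0]=12 > arr[2]=7
(0, 3): arr[0]=12 > arr[3]=11
(0, 4): arr[0]=12 > arr[4]=2
(0, 5): arr[0]=12 > arr[5]=11
(0, 6): arr[0]=12 > arr[6]=10
(1, 4): arr[1]=3 > arr[4]=2
(2, 4): arr[2]=7 > arr[4]=2
(3, 4): arr[3]=11 > arr[4]=2
(3, 6): arr[3]=11 > arr[6]=10
(5, 6): arr[5]=11 > arr[6]=10

Total inversions: 11

The array has 11 inversion(s): (0,1), (0,2), (0,3), (0,4), (0,5), (0,6), (1,4), (2,4), (3,4), (3,6), (5,6). Each pair (i,j) satisfies i < j and arr[i] > arr[j].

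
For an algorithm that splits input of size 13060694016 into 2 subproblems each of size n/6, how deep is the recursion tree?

For divide and conquer with division factor 6:

Problem sizes at each level:
Level 0: 13060694016
Level 1: 2176782336
Level 2: 362797056
Level 3: 60466176
Level 4: 10077696
Level 5: 1679616
Level 6: 279936
Level 7: 46656
Level 8: 7776
Level 9: 1296
Level 10: 216
Level 11: 36
Level 12: 6
Level 13: 1

The root is level 0 and the size-1 base case is level 13 (the tree spans levels 0 through 13, i.e. 14 levels counting the root), so the depth is the number of divisions: log_6(13060694016) = 13

The recursion tree depth is log_6(13060694016) = 13. At each level, the problem size is divided by 6, so it takes 13 divisions to reduce to a base case of size 1. The algorithm makes 2 recursive calls at each level.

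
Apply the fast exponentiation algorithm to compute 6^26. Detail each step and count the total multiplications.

Computing 6^26 by squaring (build up from 6^1; each line after the first costs one multiplication):

6^1 = 6
6^2 = (6^1)^2 = 6^2 = 36
6^3 = 6 * 6^2 = 6 * 36 = 216
6^6 = (6^3)^2 = 216^2 = 46656
6^12 = (6^6)^2 = 46656^2 = 2176782336
6^13 = 6 * 6^12 = 6 * 2176782336 = 13060694016
6^26 = (6^13)^2 = 13060694016^2 = 170581728179578208256

Result: 170581728179578208256
Multiplications needed: 6 (6 lines after 6^1)

6^26 = 170581728179578208256. Using exponentiation by squaring, this requires 6 multiplications. The key idea: if the exponent is even, square the half-power; if odd, multiply by the base once.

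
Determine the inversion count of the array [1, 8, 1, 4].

Finding inversions in [1, 8, 1, 4]:

(1, 2): arr[1]=8 > arr[2]=1
(1, 3): arr[1]=8 > arr[3]=4

Total inversions: 2

The array has 2 inversion(s): (1,2), (1,3). Each pair (i,j) satisfies i < j and arr[i] > arr[j].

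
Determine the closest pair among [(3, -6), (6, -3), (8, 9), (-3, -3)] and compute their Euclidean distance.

Computing all pairwise distances among 4 points:

d((3, -6), (6, -3)) = 4.2426 <-- minimum
d((3, -6), (8, 9)) = 15.8114
d((3, -6), (-3, -3)) = 6.7082
d((6, -3), (8, 9)) = 12.1655
d((6, -3), (-3, -3)) = 9.0
d((8, 9), (-3, -3)) = 16.2788

Closest pair: (3, -6) and (6, -3) with distance 4.2426

The closest pair is (3, -6) and (6, -3) with Euclidean distance 4.2426. For 4 points, brute-force pairwise comparison is shown above. For large n, the divide-and-conquer algorithm (sort by x, recurse on halves, check the dividing strip) achieves O(n log n).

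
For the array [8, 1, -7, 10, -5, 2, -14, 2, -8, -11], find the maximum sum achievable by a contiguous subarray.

Using Kadane's algorithm on [8, 1, -7, 10, -5, 2, -14, 2, -8, -11]:

Scanning through the array:
Position 1 (value 1): max_ending_here = 9, max_so_far = 9
Position 2 (value -7): max_ending_here = 2, max_so_far = 9
Position 3 (value 10): max_ending_here = 12, max_so_far = 12
Position 4 (value -5): max_ending_here = 7, max_so_far = 12
Position 5 (value 2): max_ending_here = 9, max_so_far = 12
Position 6 (value -14): max_ending_here = -5, max_so_far = 12
Position 7 (value 2): max_ending_here = 2, max_so_far = 12
Position 8 (value -8): max_ending_here = -6, max_so_far = 12
Position 9 (value -11): max_ending_here = -11, max_so_far = 12

Maximum subarray: [8, 1, -7, 10]
Maximum sum: 12

The maximum subarray is [8, 1, -7, 10] with sum 12. This subarray runs from index 0 to index 3.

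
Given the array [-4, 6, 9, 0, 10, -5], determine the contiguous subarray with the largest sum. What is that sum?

Using Kadane's algorithm on [-4, 6, 9, 0, 10, -5]:

Scanning through the array:
Position 1 (value 6): max_ending_here = 6, max_so_far = 6
Position 2 (value 9): max_ending_here = 15, max_so_far = 15
Position 3 (value 0): max_ending_here = 15, max_so_far = 15
Position 4 (value 10): max_ending_here = 25, max_so_far = 25
Position 5 (value -5): max_ending_here = 20, max_so_far = 25

Maximum subarray: [6, 9, 0, 10]
Maximum sum: 25

The maximum subarray is [6, 9, 0, 10] with sum 25. This subarray runs from index 1 to index 4.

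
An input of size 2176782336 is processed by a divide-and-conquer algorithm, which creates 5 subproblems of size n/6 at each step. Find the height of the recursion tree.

For divide and conquer with division factor 6:

Problem sizes at each level:
Level 0: 2176782336
Level 1: 362797056
Level 2: 60466176
Level 3: 10077696
Level 4: 1679616
Level 5: 279936
Level 6: 46656
Level 7: 7776
Level 8: 1296
Level 9: 216
Level 10: 36
Level 11: 6
Level 12: 1

The root is level 0 and the size-1 base case is level 12 (the tree spans levels 0 through 12, i.e. 13 levels counting the root), so the depth is the number of divisions: log_6(2176782336) = 12

The recursion tree depth is log_6(2176782336) = 12. At each level, the problem size is divided by 6, so it takes 12 divisions to reduce to a base case of size 1. The algorithm makes 5 recursive calls at each level.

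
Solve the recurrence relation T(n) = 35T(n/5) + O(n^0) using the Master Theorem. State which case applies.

Master Theorem for T(n) = 35T(n/5) + O(n^0):

a = 35, b = 5, c = 0
log_b(a) = log_5(35) = 2.2091

Case 1: c = 0 < log_5(35) = 2.2091
T(n) = O(n^(log_5 35))

For T(n) = 35T(n/5) + O(n^0): log_5(35) = 2.2091. This is Case 1 of the Master Theorem (c < log_b(a), work dominated by leaves), giving O(n^(log_5 35)).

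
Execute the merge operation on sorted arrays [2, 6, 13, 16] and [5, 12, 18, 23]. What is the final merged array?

Merging process:

Compare 2 vs 5: take 2 from left. Merged: [2]
Compare 6 vs 5: take 5 from right. Merged: [2, 5]
Compare 6 vs 12: take 6 from left. Merged: [2, 5, 6]
Compare 13 vs 12: take 12 from right. Merged: [2, 5, 6, 12]
Compare 13 vs 18: take 13 from left. Merged: [2, 5, 6, 12, 13]
Compare 16 vs 18: take 16 from left. Merged: [2, 5, 6, 12, 13, 16]
Append remaining from right: [18, 23]. Merged: [2, 5, 6, 12, 13, 16, 18, 23]

Final merged array: [2, 5, 6, 12, 13, 16, 18, 23]
Total comparisons: 6

The merged array is [2, 5, 6, 12, 13, 16, 18, 23], requiring 6 comparisons. The merge step runs in O(n) time where n is the total number of elements.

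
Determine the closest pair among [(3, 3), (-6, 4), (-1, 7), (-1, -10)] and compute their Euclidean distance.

Computing all pairwise distances among 4 points:

d((3, 3), (-6, 4)) = 9.0554
d((3, 3), (-1, 7)) = 5.6569 <-- minimum
d((3, 3), (-1, -10)) = 13.6015
d((-6, 4), (-1, 7)) = 5.831
d((-6, 4), (-1, -10)) = 14.8661
d((-1, 7), (-1, -10)) = 17.0

Closest pair: (3, 3) and (-1, 7) with distance 5.6569

The closest pair is (3, 3) and (-1, 7) with Euclidean distance 5.6569. For 4 points, brute-force pairwise comparison is shown above. For large n, the divide-and-conquer algorithm (sort by x, recurse on halves, check the dividing strip) achieves O(n log n).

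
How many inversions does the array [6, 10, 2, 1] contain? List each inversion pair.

Finding inversions in [6, 10, 2, 1]:

(0, 2): arr[0]=6 > arr[2]=2
(0, 3): arr[0]=6 > arr[3]=1
(1, 2): arr[1]=10 > arr[2]=2
(1, 3): arr[1]=10 > arr[3]=1
(2, 3): arr[2]=2 > arr[3]=1

Total inversions: 5

The array has 5 inversion(s): (0,2), (0,3), (1,2), (1,3), (2,3). Each pair (i,j) satisfies i < j and arr[i] > arr[j].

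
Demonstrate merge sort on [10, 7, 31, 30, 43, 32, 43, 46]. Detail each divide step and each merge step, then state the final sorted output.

Merge sort trace:

Split: [10, 7, 31, 30, 43, 32, 43, 46] -> [10, 7, 31, 30] and [43, 32, 43, 46]
  Split: [10, 7, 31, 30] -> [10, 7] and [31, 30]
    Split: [10, 7] -> [10] and [7]
    Merge: [10] + [7] -> [7, 10]
    Split: [31, 30] -> [31] and [30]
    Merge: [31] + [30] -> [30, 31]
  Merge: [7, 10] + [30, 31] -> [7, 10, 30, 31]
  Split: [43, 32, 43, 46] -> [43, 32] and [43, 46]
    Split: [43, 32] -> [43] and [32]
    Merge: [43] + [32] -> [32, 43]
    Split: [43, 46] -> [43] and [46]
    Merge: [43] + [46] -> [43, 46]
  Merge: [32, 43] + [43, 46] -> [32, 43, 43, 46]
Merge: [7, 10, 30, 31] + [32, 43, 43, 46] -> [7, 10, 30, 31, 32, 43, 43, 46]

Final sorted array: [7, 10, 30, 31, 32, 43, 43, 46]

The merge sort proceeds by recursively splitting the array and merging sorted halves.
After all merges, the sorted array is [7, 10, 30, 31, 32, 43, 43, 46].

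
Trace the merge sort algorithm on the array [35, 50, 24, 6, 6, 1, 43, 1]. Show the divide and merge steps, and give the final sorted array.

Merge sort trace:

Split: [35, 50, 24, 6, 6, 1, 43, 1] -> [35, 50, 24, 6] and [6, 1, 43, 1]
  Split: [35, 50, 24, 6] -> [35, 50] and [24, 6]
    Split: [35, 50] -> [35] and [50]
    Merge: [35] + [50] -> [35, 50]
    Split: [24, 6] -> [24] and [6]
    Merge: [24] + [6] -> [6, 24]
  Merge: [35, 50] + [6, 24] -> [6, 24, 35, 50]
  Split: [6, 1, 43, 1] -> [6, 1] and [43, 1]
    Split: [6, 1] -> [6] and [1]
    Merge: [6] + [1] -> [1, 6]
    Split: [43, 1] -> [43] and [1]
    Merge: [43] + [1] -> [1, 43]
  Merge: [1, 6] + [1, 43] -> [1, 1, 6, 43]
Merge: [6, 24, 35, 50] + [1, 1, 6, 43] -> [1, 1, 6, 6, 24, 35, 43, 50]

Final sorted array: [1, 1, 6, 6, 24, 35, 43, 50]

The merge sort proceeds by recursively splitting the array and merging sorted halves.
After all merges, the sorted array is [1, 1, 6, 6, 24, 35, 43, 50].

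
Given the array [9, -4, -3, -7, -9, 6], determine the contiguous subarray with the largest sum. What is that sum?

Using Kadane's algorithm on [9, -4, -3, -7, -9, 6]:

Scanning through the array:
Position 1 (value -4): max_ending_here = 5, max_so_far = 9
Position 2 (value -3): max_ending_here = 2, max_so_far = 9
Position 3 (value -7): max_ending_here = -5, max_so_far = 9
Position 4 (value -9): max_ending_here = -9, max_so_far = 9
Position 5 (value 6): max_ending_here = 6, max_so_far = 9

Maximum subarray: [9]
Maximum sum: 9

The maximum subarray is [9] with sum 9. This subarray runs from index 0 to index 0.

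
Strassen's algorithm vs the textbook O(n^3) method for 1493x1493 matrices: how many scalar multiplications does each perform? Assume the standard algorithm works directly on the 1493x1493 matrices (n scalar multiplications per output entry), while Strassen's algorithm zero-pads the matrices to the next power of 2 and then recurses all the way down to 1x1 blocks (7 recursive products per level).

Matrix multiplication for 1493x1493 matrices:

Strassen's algorithm requires power-of-2 dimensions. Pad 1493x1493 to 2048x2048 (next power of 2).

Standard algorithm: 1493^3 = 3327970157 multiplications
Strassen's algorithm: 7^(log2(2048)) = 7^11 = 1977326743 multiplications
Savings: 3327970157 - 1977326743 = 1350643414 multiplications

Standard: 3327970157 multiplications (1493^3). Strassen: 1977326743 multiplications (7^11, after padding to 2048x2048). Strassen reduces 8 recursive multiplications to 7 at each level.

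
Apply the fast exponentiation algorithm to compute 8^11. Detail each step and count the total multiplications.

Computing 8^11 by squaring (build up from 8^1; each line after the first costs one multiplication):

8^1 = 8
8^2 = (8^1)^2 = 8^2 = 64
8^4 = (8^2)^2 = 64^2 = 4096
8^5 = 8 * 8^4 = 8 * 4096 = 32768
8^10 = (8^5)^2 = 32768^2 = 1073741824
8^11 = 8 * 8^10 = 8 * 1073741824 = 8589934592

Result: 8589934592
Multiplications needed: 5 (5 lines after 8^1)

8^11 = 8589934592. Using exponentiation by squaring, this requires 5 multiplications. The key idea: if the exponent is even, square the half-power; if odd, multiply by the base once.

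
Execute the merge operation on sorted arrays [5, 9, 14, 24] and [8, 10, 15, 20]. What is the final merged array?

Merging process:

Compare 5 vs 8: take 5 from left. Merged: [5]
Compare 9 vs 8: take 8 from right. Merged: [5, 8]
Compare 9 vs 10: take 9 from left. Merged: [5, 8, 9]
Compare 14 vs 10: take 10 from right. Merged: [5, 8, 9, 10]
Compare 14 vs 15: take 14 from left. Merged: [5, 8, 9, 10, 14]
Compare 24 vs 15: take 15 from right. Merged: [5, 8, 9, 10, 14, 15]
Compare 24 vs 20: take 20 from right. Merged: [5, 8, 9, 10, 14, 15, 20]
Append remaining from left: [24]. Merged: [5, 8, 9, 10, 14, 15, 20, 24]

Final merged array: [5, 8, 9, 10, 14, 15, 20, 24]
Total comparisons: 7

The merged array is [5, 8, 9, 10, 14, 15, 20, 24], requiring 7 comparisons. The merge step runs in O(n) time where n is the total number of elements.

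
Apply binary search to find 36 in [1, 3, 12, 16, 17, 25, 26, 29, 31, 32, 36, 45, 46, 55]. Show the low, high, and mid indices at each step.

Binary search for 36 in [1, 3, 12, 16, 17, 25, 26, 29, 31, 32, 36, 45, 46, 55]:

lo=0, hi=13, mid=6, arr[mid]=26 -> 26 < 36, search right half
lo=7, hi=13, mid=10, arr[mid]=36 -> Found target at index 10!

Binary search finds 36 at index 10 after 2 comparisons. The search repeatedly halves the search space by comparing with the middle element.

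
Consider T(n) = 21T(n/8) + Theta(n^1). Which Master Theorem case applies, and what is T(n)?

Master Theorem for T(n) = 21T(n/8) + O(n^1):

a = 21, b = 8, c = 1
log_b(a) = log_8(21) = 1.4641

Case 1: c = 1 < log_8(21) = 1.4641
T(n) = O(n^(log_8 21))

For T(n) = 21T(n/8) + O(n^1): log_8(21) = 1.4641. This is Case 1 of the Master Theorem (c < log_b(a), work dominated by leaves), giving O(n^(log_8 21)).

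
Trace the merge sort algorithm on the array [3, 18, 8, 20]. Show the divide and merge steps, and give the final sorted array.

Merge sort trace:

Split: [3, 18, 8, 20] -> [3, 18] and [8, 20]
  Split: [3, 18] -> [3] and [18]
  Merge: [3] + [18] -> [3, 18]
  Split: [8, 20] -> [8] and [20]
  Merge: [8] + [20] -> [8, 20]
Merge: [3, 18] + [8, 20] -> [3, 8, 18, 20]

Final sorted array: [3, 8, 18, 20]

The merge sort proceeds by recursively splitting the array and merging sorted halves.
After all merges, the sorted array is [3, 8, 18, 20].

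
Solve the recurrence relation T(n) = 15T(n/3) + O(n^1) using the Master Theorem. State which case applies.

Master Theorem for T(n) = 15T(n/3) + O(n^1):

a = 15, b = 3, c = 1
log_b(a) = log_3(15) = 2.4650

Case 1: c = 1 < log_3(15) = 2.4650
T(n) = O(n^(log_3 15))

For T(n) = 15T(n/3) + O(n^1): log_3(15) = 2.4650. This is Case 1 of the Master Theorem (c < log_b(a), work dominated by leaves), giving O(n^(log_3 15)).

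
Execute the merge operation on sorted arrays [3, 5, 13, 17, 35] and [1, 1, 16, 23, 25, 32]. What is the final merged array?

Merging process:

Compare 3 vs 1: take 1 from right. Merged: [1]
Compare 3 vs 1: take 1 from right. Merged: [1, 1]
Compare 3 vs 16: take 3 from left. Merged: [1, 1, 3]
Compare 5 vs 16: take 5 from left. Merged: [1, 1, 3, 5]
Compare 13 vs 16: take 13 from left. Merged: [1, 1, 3, 5, 13]
Compare 17 vs 16: take 16 from right. Merged: [1, 1, 3, 5, 13, 16]
Compare 17 vs 23: take 17 from left. Merged: [1, 1, 3, 5, 13, 16, 17]
Compare 35 vs 23: take 23 from right. Merged: [1, 1, 3, 5, 13, 16, 17, 23]
Compare 35 vs 25: take 25 from right. Merged: [1, 1, 3, 5, 13, 16, 17, 23, 25]
Compare 35 vs 32: take 32 from right. Merged: [1, 1, 3, 5, 13, 16, 17, 23, 25, 32]
Append remaining from left: [35]. Merged: [1, 1, 3, 5, 13, 16, 17, 23, 25, 32, 35]

Final merged array: [1, 1, 3, 5, 13, 16, 17, 23, 25, 32, 35]
Total comparisons: 10

The merged array is [1, 1, 3, 5, 13, 16, 17, 23, 25, 32, 35], requiring 10 comparisons. The merge step runs in O(n) time where n is the total number of elements.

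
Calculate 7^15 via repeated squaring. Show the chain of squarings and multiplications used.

Computing 7^15 by squaring (build up from 7^1; each line after the first costs one multiplication):

7^1 = 7
7^2 = (7^1)^2 = 7^2 = 49
7^3 = 7 * 7^2 = 7 * 49 = 343
7^6 = (7^3)^2 = 343^2 = 117649
7^7 = 7 * 7^6 = 7 * 117649 = 823543
7^14 = (7^7)^2 = 823543^2 = 678223072849
7^15 = 7 * 7^14 = 7 * 678223072849 = 4747561509943

Result: 4747561509943
Multiplications needed: 6 (6 lines after 7^1)

7^15 = 4747561509943. Using exponentiation by squaring, this requires 6 multiplications. The key idea: if the exponent is even, square the half-power; if odd, multiply by the base once.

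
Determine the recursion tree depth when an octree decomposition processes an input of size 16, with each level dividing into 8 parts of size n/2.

For divide and conquer with division factor 2:

Problem sizes at each level:
Level 0: 16
Level 1: 8
Level 2: 4
Level 3: 2
Level 4: 1

The root is level 0 and the size-1 base case is level 4 (the tree spans levels 0 through 4, i.e. 5 levels counting the root), so the depth is the number of divisions: log_2(16) = 4

The recursion tree depth is log_2(16) = 4. At each level, the problem size is divided by 2, so it takes 4 divisions to reduce to a base case of size 1. The algorithm makes 8 recursive calls at each level.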